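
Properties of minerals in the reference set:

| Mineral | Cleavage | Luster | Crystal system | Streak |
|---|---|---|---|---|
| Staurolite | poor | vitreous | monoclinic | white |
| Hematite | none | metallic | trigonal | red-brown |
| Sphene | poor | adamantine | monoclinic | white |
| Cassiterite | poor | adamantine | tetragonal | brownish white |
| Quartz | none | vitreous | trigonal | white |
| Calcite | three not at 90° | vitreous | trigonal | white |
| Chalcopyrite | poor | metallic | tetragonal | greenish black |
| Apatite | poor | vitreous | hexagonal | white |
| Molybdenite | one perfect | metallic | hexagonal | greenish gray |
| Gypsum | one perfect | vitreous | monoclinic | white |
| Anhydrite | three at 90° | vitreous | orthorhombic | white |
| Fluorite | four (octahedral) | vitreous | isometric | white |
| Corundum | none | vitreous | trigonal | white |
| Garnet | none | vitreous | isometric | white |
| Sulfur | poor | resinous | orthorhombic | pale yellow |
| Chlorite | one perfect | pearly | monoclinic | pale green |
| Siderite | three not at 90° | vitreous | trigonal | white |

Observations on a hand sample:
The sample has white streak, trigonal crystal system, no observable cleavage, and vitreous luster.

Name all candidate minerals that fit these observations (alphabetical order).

White streak eliminates Hematite, Cassiterite, Chalcopyrite, Molybdenite, Sulfur, Chlorite.
Trigonal crystal system: Quartz, Calcite, Corundum, Siderite remain.
No observable cleavage is inconsistent with Calcite, Siderite.
Vitreous luster: consistent with all remaining minerals.
The minerals that satisfy all observations are Corundum, Quartz.

Corundum, Quartz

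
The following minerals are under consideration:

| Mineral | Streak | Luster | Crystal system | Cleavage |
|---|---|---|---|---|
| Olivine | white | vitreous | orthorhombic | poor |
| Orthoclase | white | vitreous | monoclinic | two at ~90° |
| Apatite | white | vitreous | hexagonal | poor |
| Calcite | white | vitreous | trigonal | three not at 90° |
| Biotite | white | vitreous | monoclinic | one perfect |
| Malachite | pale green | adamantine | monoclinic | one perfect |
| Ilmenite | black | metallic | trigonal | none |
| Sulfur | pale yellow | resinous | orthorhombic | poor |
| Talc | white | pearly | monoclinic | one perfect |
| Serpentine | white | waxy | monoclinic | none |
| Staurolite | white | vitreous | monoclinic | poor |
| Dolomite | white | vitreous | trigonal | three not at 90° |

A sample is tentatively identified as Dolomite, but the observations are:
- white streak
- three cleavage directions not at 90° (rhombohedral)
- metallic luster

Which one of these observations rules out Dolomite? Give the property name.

luster

White streak: Dolomite has white streak — matches.
Three cleavage directions not at 90° (rhombohedral): Dolomite has cleavage three not at 90° — matches.
Metallic luster: Dolomite has vitreous luster — does not match.
The luster is the one property that does not fit.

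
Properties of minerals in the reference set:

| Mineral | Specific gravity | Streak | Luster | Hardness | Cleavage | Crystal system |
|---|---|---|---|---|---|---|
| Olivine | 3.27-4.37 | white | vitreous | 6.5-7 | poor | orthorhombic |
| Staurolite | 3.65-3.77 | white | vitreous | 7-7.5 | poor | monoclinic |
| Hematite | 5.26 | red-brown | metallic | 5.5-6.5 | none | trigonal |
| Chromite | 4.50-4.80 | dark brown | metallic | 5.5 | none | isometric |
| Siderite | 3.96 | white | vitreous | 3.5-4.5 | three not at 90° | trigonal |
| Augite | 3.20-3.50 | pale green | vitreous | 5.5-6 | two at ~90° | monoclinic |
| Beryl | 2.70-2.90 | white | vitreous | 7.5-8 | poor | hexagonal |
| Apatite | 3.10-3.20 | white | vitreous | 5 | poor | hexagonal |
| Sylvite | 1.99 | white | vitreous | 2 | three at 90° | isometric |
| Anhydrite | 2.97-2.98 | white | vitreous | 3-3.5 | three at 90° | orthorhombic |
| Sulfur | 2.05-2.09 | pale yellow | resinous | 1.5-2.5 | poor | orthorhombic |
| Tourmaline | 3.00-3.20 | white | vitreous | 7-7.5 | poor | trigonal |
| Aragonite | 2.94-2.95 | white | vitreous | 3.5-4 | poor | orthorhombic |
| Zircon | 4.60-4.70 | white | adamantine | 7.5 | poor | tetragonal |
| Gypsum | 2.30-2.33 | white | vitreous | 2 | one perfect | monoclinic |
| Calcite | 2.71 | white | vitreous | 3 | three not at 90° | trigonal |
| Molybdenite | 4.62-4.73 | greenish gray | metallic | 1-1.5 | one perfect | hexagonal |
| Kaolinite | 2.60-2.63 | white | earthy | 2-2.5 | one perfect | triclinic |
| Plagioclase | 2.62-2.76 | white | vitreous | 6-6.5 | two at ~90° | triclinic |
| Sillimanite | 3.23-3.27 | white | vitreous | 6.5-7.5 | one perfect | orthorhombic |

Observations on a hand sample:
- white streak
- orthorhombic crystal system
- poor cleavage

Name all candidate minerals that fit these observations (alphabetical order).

White streak is inconsistent with Hematite, Chromite, Augite, Sulfur, Molybdenite.
Orthorhombic crystal system: narrows the field to Olivine, Anhydrite, Aragonite, Sillimanite.
Poor cleavage eliminates Anhydrite, Sillimanite.
The minerals that satisfy all observations are Aragonite, Olivine.

Aragonite, Olivine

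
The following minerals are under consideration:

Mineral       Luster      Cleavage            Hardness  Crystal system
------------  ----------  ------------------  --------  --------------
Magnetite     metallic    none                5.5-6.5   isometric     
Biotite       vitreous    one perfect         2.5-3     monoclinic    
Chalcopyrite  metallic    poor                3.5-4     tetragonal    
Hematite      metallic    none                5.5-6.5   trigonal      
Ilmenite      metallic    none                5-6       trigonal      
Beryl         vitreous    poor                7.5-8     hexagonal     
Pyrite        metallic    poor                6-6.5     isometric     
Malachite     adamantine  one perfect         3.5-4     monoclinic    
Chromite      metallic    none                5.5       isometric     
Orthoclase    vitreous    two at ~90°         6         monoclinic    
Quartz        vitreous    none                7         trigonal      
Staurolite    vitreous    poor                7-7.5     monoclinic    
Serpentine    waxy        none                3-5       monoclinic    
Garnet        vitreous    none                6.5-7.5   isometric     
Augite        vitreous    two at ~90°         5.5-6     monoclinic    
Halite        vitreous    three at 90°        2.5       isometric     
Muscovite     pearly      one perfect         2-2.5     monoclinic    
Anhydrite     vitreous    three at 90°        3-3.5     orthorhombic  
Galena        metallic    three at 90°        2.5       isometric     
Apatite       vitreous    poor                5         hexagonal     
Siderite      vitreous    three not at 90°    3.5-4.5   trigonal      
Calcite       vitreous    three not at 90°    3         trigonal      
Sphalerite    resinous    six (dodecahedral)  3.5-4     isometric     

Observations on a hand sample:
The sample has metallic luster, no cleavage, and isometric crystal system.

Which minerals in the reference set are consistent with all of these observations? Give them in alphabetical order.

Chromite, Magnetite

Metallic luster: Magnetite, Chalcopyrite, Hematite, Ilmenite, Pyrite, Chromite, Galena remain.
No cleavage rules out Chalcopyrite, Pyrite, Galena.
Isometric crystal system excludes Hematite, Ilmenite.
Remaining candidates: Chromite, Magnetite.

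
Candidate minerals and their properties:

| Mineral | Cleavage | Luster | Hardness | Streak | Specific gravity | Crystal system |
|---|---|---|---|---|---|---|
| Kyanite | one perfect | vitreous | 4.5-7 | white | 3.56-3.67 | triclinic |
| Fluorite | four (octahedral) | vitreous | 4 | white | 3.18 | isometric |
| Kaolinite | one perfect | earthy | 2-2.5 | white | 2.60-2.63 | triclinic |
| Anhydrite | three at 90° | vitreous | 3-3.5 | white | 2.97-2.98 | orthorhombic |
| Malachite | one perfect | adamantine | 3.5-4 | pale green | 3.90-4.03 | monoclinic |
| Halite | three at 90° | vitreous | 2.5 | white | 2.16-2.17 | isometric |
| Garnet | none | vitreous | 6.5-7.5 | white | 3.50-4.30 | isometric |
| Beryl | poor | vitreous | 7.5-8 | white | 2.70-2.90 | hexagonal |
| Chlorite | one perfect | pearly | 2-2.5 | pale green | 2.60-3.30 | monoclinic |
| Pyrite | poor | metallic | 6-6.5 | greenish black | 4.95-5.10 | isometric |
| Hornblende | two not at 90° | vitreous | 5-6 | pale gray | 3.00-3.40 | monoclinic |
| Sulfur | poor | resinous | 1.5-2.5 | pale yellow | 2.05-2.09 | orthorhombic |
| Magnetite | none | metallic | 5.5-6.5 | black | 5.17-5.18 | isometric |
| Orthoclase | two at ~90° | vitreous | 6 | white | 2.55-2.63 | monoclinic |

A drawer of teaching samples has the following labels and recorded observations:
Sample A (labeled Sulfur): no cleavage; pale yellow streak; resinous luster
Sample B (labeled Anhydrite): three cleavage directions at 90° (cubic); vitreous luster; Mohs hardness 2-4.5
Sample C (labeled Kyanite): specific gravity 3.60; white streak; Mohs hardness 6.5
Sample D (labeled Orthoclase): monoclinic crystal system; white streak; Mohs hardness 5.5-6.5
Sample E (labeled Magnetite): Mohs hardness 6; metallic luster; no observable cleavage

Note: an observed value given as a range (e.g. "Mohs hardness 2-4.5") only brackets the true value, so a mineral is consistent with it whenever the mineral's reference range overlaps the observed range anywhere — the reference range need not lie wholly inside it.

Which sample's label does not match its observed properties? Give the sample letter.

A

Sample A: no cleavage is outside the reference for Sulfur (cleavage poor) — mislabeled.
Sample B: all recorded properties match Anhydrite.
Sample C: all recorded properties match Kyanite.
Sample D: all recorded properties match Orthoclase.
Sample E: all recorded properties match Magnetite.
Sample A is the mislabeled one.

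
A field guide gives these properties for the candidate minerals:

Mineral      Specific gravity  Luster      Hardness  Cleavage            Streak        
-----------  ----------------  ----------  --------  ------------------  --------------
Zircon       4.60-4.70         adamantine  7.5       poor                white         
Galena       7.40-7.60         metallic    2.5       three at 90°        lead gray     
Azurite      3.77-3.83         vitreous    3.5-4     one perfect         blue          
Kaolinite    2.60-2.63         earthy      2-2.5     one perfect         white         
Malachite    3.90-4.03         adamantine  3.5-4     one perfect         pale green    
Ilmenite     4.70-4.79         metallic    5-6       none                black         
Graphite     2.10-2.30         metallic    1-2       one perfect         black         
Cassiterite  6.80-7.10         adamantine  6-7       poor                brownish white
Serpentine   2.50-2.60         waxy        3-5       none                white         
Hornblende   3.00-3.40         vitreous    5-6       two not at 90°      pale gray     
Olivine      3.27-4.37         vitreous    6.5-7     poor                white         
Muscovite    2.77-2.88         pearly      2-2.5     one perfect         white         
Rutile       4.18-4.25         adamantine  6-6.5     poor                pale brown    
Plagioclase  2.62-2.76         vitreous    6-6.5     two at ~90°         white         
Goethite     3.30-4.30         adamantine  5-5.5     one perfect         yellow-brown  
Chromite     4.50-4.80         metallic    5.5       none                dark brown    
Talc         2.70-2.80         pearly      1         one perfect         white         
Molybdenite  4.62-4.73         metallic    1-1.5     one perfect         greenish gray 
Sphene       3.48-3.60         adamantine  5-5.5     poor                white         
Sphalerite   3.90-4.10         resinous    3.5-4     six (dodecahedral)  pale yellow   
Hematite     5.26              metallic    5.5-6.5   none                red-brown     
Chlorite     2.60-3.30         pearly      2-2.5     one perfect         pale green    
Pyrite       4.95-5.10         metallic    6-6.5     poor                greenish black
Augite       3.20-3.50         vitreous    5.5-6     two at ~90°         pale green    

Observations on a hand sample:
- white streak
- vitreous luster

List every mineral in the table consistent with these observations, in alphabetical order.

Olivine, Plagioclase

White streak — Zircon, Kaolinite, Serpentine, Olivine, Muscovite, Plagioclase, Talc, Sphene remain.
Vitreous luster — Olivine, Plagioclase remain.
Consistent with every observation: Olivine, Plagioclase.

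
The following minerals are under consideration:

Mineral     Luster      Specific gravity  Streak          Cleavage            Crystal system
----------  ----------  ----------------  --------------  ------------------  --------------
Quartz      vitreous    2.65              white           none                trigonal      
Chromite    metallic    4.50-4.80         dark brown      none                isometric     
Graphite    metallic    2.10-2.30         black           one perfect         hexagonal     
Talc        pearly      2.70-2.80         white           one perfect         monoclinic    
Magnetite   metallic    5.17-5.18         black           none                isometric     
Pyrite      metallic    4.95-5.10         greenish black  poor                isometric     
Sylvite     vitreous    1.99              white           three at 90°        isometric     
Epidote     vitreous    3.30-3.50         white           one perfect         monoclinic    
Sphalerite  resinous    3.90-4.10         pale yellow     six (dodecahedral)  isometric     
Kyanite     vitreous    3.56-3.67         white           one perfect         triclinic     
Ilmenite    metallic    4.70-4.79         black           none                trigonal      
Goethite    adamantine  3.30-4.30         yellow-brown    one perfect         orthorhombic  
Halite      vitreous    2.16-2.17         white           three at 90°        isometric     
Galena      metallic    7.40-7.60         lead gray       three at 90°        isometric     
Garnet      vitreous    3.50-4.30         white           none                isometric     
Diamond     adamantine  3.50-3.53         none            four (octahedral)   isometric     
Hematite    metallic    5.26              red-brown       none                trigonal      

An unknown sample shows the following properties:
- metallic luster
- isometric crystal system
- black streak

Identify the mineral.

Magnetite

Metallic luster — Chromite, Graphite, Magnetite, Pyrite, Ilmenite, Galena, Hematite remain.
Isometric crystal system excludes Graphite, Ilmenite, Hematite.
Black streak — narrows the field to Magnetite.
Only Magnetite satisfies all observations.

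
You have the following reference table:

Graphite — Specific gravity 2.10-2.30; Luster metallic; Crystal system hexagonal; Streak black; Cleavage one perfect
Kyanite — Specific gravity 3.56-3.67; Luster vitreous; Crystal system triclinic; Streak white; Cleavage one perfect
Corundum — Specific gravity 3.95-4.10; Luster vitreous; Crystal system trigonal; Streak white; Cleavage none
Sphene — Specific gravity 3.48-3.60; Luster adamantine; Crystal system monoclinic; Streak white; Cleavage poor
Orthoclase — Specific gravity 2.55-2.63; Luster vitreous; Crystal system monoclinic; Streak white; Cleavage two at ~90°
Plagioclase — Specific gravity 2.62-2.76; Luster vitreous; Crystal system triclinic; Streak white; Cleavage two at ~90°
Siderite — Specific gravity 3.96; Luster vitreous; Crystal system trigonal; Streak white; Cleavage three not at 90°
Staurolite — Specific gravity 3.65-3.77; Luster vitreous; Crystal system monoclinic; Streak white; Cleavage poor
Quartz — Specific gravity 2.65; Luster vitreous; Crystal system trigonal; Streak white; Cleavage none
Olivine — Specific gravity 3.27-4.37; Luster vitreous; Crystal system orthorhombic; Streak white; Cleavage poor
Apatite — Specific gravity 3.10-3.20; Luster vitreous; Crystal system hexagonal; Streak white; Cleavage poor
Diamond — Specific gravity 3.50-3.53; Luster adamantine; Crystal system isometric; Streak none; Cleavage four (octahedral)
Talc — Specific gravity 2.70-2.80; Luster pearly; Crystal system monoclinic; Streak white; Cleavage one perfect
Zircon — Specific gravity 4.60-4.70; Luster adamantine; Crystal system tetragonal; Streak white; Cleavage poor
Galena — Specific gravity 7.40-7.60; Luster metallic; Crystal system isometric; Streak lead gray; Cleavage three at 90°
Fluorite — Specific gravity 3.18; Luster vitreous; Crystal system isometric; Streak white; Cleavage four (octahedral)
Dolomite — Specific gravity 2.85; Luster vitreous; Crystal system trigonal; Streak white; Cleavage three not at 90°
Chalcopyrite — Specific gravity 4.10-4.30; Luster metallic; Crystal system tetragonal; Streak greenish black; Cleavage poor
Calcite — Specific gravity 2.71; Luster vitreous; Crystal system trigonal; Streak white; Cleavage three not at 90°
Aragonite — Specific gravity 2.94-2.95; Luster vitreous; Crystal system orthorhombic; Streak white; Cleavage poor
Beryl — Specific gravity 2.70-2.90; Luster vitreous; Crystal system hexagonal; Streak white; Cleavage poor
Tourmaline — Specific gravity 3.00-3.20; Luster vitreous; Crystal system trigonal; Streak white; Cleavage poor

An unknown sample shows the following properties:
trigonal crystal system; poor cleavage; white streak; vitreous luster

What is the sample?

Tourmaline

Trigonal crystal system: only Corundum, Siderite, Quartz, Dolomite, Calcite, Tourmaline remain.
Poor cleavage: Tourmaline remains.
White streak: every remaining candidate is consistent.
Vitreous luster: every remaining candidate is consistent.
Only Tourmaline satisfies all observations.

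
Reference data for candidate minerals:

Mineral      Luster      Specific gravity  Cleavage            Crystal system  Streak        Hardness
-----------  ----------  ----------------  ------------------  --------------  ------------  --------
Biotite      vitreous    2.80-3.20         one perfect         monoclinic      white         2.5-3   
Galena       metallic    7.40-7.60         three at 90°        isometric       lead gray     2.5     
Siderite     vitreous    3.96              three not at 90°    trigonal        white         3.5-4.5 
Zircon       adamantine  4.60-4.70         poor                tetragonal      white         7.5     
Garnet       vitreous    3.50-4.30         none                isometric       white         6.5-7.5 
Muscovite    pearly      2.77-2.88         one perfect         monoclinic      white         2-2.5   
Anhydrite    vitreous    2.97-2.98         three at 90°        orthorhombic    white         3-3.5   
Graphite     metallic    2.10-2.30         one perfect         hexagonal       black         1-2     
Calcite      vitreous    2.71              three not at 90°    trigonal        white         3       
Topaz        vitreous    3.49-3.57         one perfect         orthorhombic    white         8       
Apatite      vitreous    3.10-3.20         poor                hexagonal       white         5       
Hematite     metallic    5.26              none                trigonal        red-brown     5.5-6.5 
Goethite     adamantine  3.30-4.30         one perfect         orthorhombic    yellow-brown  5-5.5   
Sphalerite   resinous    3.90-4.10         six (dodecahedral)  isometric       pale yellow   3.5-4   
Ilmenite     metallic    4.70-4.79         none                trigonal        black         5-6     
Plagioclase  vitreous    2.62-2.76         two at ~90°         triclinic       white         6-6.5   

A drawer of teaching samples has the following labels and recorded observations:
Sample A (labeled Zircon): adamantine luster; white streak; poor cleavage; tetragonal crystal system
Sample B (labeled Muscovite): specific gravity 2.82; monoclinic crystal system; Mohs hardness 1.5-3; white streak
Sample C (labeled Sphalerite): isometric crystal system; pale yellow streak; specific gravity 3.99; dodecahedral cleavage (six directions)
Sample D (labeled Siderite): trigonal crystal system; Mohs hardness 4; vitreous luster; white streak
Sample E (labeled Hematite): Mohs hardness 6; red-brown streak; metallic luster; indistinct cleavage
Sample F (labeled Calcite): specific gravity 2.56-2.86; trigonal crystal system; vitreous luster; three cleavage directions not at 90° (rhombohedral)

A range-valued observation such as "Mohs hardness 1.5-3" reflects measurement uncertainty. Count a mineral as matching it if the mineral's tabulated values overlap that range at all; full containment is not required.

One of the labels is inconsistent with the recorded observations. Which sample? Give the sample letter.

Sample A: observations are consistent with Zircon.
Sample B: observations are consistent with Muscovite.
Sample C: observations are consistent with Sphalerite.
Sample D: observations are consistent with Siderite.
Sample E: Hematite has cleavage none, but the record shows indistinct cleavage — this label is wrong.
Sample F: observations are consistent with Calcite.
The mislabeled specimen is E.

E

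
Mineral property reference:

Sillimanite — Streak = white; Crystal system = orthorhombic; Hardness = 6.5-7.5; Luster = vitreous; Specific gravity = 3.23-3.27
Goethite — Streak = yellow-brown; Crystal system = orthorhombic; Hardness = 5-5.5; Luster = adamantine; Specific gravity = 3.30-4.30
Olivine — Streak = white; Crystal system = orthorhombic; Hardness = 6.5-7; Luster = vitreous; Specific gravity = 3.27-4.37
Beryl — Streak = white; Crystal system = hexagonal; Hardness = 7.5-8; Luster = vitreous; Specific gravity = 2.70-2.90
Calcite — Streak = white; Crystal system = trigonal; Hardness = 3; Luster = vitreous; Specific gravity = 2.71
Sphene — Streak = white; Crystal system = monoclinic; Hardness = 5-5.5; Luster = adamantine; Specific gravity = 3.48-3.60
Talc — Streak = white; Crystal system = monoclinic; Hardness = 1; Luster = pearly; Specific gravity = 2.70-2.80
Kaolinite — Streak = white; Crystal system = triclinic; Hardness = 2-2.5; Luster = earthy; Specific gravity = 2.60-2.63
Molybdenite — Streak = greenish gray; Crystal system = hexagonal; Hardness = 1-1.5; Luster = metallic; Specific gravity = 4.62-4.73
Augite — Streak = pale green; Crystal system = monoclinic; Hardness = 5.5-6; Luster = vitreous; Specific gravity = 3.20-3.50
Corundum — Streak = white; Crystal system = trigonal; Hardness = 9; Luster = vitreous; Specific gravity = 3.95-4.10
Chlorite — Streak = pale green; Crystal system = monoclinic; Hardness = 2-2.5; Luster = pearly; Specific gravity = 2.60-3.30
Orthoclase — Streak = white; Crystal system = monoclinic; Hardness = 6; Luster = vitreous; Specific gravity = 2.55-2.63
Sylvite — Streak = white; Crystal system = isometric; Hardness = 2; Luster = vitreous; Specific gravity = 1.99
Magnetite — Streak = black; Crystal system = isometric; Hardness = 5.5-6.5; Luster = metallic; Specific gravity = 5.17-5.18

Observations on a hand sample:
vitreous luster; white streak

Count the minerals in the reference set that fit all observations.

Vitreous luster: narrows the field to Sillimanite, Olivine, Beryl, Calcite, Augite, Corundum, Orthoclase, Sylvite.
White streak eliminates Augite.
Remaining candidates: Beryl, Calcite, Corundum, Olivine, Orthoclase, Sillimanite, Sylvite.
That is 7 minerals.

7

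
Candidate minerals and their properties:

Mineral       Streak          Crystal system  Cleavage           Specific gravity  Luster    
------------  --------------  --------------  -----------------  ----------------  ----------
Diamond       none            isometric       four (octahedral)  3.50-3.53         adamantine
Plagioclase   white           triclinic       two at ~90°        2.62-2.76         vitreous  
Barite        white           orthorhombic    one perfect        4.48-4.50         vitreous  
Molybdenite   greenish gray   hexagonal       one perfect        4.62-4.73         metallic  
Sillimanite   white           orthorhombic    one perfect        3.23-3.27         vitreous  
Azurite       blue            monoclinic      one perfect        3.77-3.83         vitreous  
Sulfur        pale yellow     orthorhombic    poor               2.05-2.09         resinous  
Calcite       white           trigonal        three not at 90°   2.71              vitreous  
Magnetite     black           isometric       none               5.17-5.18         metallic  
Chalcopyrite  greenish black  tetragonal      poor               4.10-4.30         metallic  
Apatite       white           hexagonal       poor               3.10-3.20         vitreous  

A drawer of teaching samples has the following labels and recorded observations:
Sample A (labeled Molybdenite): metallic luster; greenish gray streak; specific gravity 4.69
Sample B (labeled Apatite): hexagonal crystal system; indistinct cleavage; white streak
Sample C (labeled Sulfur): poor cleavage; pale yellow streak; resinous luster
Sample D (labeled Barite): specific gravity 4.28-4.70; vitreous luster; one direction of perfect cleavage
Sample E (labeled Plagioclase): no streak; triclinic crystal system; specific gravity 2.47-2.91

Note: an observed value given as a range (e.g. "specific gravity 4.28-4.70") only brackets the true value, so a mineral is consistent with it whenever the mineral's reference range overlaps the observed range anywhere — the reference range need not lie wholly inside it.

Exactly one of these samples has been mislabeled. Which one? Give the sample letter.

Sample A: all recorded properties match Molybdenite.
Sample B: all recorded properties match Apatite.
Sample C: all recorded properties match Sulfur.
Sample D: all recorded properties match Barite.
Sample E: Plagioclase has white streak, but the record shows no streak — this label is wrong.
Only sample E is inconsistent with its label.

E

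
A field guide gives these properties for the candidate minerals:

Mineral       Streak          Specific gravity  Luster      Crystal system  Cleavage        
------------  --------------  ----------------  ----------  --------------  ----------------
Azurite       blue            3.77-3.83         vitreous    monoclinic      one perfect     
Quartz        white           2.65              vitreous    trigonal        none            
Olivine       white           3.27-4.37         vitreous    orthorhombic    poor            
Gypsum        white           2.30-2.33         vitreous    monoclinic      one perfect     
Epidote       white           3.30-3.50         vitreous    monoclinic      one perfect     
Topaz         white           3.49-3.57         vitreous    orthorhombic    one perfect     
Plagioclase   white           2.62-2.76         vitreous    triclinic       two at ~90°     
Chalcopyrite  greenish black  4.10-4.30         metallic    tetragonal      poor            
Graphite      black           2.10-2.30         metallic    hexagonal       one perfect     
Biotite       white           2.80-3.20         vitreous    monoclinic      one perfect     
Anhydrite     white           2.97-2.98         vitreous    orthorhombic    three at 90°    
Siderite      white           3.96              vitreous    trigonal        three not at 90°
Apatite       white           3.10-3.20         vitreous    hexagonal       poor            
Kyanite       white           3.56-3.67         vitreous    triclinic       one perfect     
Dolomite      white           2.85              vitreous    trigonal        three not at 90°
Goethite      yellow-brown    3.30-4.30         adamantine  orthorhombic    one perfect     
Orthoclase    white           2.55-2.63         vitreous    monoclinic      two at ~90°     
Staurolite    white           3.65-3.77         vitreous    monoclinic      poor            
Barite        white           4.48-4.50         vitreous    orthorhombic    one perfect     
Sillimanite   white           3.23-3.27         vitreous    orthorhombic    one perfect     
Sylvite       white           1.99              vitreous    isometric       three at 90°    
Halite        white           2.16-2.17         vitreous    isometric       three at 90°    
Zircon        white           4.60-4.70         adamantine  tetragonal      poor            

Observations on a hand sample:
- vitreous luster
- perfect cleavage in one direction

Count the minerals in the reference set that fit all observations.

8

Vitreous luster is inconsistent with Chalcopyrite, Graphite, Goethite, Zircon.
Perfect cleavage in one direction: Azurite, Gypsum, Epidote, Topaz, Biotite, Kyanite, Barite, Sillimanite remain.
Consistent with every observation: Azurite, Barite, Biotite, Epidote, Gypsum, Kyanite, Sillimanite, Topaz.
That is 8 minerals.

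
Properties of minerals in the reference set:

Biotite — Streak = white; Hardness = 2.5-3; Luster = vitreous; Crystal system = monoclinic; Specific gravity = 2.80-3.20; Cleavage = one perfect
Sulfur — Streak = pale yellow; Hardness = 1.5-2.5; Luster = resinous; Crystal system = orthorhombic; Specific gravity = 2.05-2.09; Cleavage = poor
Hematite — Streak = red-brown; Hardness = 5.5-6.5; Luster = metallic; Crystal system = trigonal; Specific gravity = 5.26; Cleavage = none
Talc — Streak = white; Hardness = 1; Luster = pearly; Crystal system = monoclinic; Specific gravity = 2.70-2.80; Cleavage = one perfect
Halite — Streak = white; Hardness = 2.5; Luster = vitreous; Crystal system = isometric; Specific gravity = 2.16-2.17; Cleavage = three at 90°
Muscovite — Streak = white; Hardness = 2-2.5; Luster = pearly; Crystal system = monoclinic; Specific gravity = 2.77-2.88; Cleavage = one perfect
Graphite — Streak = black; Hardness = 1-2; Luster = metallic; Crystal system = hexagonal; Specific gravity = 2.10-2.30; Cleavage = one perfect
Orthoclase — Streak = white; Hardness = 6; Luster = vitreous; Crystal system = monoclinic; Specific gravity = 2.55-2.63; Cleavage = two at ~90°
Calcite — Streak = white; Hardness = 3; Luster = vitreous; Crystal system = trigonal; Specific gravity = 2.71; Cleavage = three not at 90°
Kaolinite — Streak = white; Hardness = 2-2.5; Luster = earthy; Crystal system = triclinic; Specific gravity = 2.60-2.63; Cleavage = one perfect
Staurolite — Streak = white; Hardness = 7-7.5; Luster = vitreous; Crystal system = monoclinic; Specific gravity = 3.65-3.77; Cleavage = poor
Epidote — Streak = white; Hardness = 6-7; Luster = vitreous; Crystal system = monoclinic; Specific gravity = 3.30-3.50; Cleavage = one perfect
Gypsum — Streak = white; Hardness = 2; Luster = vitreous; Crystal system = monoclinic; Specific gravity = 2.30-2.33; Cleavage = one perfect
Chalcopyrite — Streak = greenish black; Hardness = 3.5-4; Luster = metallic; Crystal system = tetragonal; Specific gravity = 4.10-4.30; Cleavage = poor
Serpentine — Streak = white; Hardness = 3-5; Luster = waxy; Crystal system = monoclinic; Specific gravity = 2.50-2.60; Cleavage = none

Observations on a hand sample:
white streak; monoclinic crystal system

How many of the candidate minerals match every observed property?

White streak eliminates Sulfur, Hematite, Graphite, Chalcopyrite.
Monoclinic crystal system excludes Halite, Calcite, Kaolinite.
Remaining candidates: Biotite, Epidote, Gypsum, Muscovite, Orthoclase, Serpentine, Staurolite, Talc.
That is 8 minerals.

8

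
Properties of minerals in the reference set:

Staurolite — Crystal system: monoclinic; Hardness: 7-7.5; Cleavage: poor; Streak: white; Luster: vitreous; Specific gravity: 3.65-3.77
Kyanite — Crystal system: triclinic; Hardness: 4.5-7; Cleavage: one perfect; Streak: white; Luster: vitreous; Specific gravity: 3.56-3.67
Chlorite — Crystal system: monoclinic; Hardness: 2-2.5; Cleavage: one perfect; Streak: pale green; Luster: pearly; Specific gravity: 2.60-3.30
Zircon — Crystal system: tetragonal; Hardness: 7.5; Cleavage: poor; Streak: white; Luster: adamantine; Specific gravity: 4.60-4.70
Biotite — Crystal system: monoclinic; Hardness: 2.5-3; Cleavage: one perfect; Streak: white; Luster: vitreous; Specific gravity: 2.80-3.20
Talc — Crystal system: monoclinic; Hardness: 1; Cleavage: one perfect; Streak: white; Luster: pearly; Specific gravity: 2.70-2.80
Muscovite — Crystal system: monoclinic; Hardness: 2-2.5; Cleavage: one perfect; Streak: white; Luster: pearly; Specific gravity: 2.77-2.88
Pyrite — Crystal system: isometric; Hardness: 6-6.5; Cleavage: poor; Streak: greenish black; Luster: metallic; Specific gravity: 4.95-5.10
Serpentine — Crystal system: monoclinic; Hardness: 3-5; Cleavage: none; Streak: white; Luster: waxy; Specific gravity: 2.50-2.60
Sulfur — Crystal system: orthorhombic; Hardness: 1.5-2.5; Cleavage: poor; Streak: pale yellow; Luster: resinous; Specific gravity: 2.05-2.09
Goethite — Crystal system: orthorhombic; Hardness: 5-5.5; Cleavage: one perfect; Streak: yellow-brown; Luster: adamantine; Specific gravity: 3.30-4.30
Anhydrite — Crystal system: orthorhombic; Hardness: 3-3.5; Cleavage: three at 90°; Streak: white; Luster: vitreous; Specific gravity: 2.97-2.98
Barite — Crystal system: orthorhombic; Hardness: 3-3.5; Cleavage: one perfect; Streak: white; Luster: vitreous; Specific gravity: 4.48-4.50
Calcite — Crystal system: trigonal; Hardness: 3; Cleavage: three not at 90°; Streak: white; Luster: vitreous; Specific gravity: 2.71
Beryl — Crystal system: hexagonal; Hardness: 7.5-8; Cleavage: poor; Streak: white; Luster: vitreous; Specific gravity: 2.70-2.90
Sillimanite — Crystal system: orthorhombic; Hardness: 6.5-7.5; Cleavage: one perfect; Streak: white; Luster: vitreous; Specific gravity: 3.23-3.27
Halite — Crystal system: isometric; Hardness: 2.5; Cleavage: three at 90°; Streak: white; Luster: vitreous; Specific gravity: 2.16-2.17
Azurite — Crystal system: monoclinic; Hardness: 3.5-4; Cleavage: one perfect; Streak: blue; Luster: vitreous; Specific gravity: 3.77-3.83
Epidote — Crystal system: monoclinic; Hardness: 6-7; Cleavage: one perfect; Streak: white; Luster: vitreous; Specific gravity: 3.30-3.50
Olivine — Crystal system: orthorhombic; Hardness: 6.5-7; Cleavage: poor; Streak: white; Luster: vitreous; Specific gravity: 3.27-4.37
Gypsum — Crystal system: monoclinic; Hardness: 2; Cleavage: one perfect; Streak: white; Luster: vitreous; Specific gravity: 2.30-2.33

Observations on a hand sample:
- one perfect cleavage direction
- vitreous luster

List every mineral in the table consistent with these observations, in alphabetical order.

Azurite, Barite, Biotite, Epidote, Gypsum, Kyanite, Sillimanite

One perfect cleavage direction: only Kyanite, Chlorite, Biotite, Talc, Muscovite, Goethite, Barite, Sillimanite, Azurite, Epidote, Gypsum remain.
Vitreous luster excludes Chlorite, Talc, Muscovite, Goethite.
Remaining candidates: Azurite, Barite, Biotite, Epidote, Gypsum, Kyanite, Sillimanite.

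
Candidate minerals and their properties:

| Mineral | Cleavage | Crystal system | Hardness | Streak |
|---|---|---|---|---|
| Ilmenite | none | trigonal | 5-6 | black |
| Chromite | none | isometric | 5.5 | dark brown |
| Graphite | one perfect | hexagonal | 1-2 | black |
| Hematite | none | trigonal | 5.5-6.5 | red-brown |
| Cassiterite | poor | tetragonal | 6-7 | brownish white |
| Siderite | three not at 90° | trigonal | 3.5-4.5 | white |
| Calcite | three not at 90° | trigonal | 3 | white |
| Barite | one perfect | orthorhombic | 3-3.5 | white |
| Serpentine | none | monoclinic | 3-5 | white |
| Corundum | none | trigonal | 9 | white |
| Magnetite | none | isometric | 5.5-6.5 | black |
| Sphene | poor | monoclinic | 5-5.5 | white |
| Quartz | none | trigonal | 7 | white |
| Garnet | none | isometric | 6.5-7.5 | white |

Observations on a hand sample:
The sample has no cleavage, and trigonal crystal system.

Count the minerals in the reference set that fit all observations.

4

No cleavage rules out Graphite, Cassiterite, Siderite, Calcite, Barite, Sphene.
Trigonal crystal system excludes Chromite, Serpentine, Magnetite, Garnet.
Consistent with every observation: Corundum, Hematite, Ilmenite, Quartz.
That is 4 minerals.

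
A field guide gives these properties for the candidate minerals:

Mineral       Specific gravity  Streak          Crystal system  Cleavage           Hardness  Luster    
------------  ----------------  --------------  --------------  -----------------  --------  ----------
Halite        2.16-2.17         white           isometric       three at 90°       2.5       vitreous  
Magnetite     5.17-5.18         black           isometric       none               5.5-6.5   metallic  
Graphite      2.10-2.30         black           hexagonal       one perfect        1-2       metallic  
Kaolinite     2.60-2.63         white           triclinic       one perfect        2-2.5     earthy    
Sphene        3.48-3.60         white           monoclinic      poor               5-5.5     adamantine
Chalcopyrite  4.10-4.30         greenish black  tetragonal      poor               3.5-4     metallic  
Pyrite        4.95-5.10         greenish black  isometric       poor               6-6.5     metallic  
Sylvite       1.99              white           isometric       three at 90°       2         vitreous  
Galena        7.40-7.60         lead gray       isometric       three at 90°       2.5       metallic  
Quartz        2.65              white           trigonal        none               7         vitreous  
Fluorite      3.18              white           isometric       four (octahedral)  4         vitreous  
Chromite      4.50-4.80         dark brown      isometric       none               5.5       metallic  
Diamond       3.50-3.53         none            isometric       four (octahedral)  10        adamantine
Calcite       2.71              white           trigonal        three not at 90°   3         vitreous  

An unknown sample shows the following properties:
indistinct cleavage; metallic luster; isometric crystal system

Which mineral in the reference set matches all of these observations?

Indistinct cleavage — Sphene, Chalcopyrite, Pyrite remain.
Metallic luster eliminates Sphene.
Isometric crystal system excludes Chalcopyrite.
Only Pyrite satisfies all observations.

Pyrite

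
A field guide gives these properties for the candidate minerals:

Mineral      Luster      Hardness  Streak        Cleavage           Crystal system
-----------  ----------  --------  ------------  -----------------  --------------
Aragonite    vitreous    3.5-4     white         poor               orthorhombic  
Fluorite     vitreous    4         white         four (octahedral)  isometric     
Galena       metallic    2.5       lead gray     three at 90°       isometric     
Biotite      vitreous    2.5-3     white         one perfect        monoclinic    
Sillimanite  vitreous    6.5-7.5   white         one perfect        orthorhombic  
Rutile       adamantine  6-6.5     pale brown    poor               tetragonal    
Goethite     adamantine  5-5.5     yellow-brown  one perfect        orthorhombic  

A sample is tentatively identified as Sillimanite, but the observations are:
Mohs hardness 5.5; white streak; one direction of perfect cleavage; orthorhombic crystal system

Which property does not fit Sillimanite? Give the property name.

hardness

Mohs hardness 5.5: Sillimanite has hardness 6.5-7.5 — outside the reference range.
White streak: Sillimanite has white streak — matches.
One direction of perfect cleavage: Sillimanite has cleavage one perfect — matches.
Orthorhombic crystal system: Sillimanite has orthorhombic system — matches.
Everything matches except the hardness.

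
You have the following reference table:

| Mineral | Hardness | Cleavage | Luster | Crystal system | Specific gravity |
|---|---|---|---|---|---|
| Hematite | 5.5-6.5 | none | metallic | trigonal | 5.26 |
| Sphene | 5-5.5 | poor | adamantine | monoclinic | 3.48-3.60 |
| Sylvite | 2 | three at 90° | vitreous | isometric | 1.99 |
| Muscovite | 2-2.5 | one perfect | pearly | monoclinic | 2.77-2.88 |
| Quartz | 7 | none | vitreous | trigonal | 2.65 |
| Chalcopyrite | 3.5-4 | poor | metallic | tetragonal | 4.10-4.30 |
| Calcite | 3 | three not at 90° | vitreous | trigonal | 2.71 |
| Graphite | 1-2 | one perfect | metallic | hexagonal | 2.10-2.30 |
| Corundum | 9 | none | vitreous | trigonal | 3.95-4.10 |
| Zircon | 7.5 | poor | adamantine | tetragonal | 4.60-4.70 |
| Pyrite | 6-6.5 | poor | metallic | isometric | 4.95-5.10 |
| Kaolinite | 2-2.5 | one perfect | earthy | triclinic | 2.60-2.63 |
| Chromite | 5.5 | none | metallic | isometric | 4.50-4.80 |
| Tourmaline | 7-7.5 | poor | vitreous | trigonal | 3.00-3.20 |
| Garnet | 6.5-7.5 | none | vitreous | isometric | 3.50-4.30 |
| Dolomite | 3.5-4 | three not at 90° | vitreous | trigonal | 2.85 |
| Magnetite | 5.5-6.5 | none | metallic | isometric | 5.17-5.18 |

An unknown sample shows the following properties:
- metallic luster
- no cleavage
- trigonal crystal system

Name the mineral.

Hematite

Metallic luster: narrows the field to Hematite, Chalcopyrite, Graphite, Pyrite, Chromite, Magnetite.
No cleavage is inconsistent with Chalcopyrite, Graphite, Pyrite.
Trigonal crystal system: narrows the field to Hematite.
Only Hematite satisfies all observations.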